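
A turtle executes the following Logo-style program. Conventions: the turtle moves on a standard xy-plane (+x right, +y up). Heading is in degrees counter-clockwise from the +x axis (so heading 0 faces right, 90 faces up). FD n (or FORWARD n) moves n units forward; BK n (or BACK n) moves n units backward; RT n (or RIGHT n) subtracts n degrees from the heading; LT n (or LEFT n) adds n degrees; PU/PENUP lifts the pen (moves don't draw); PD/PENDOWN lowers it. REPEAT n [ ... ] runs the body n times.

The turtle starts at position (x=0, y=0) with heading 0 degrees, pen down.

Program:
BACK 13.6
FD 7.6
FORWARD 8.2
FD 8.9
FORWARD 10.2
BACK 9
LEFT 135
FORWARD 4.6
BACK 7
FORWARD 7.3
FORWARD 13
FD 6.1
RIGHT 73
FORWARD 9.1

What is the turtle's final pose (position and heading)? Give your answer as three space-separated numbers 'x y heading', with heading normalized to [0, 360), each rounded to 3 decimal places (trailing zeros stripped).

Executing turtle program step by step:
Start: pos=(0,0), heading=0, pen down
BK 13.6: (0,0) -> (-13.6,0) [heading=0, draw]
FD 7.6: (-13.6,0) -> (-6,0) [heading=0, draw]
FD 8.2: (-6,0) -> (2.2,0) [heading=0, draw]
FD 8.9: (2.2,0) -> (11.1,0) [heading=0, draw]
FD 10.2: (11.1,0) -> (21.3,0) [heading=0, draw]
BK 9: (21.3,0) -> (12.3,0) [heading=0, draw]
LT 135: heading 0 -> 135
FD 4.6: (12.3,0) -> (9.047,3.253) [heading=135, draw]
BK 7: (9.047,3.253) -> (13.997,-1.697) [heading=135, draw]
FD 7.3: (13.997,-1.697) -> (8.835,3.465) [heading=135, draw]
FD 13: (8.835,3.465) -> (-0.357,12.657) [heading=135, draw]
FD 6.1: (-0.357,12.657) -> (-4.671,16.971) [heading=135, draw]
RT 73: heading 135 -> 62
FD 9.1: (-4.671,16.971) -> (-0.398,25.005) [heading=62, draw]
Final: pos=(-0.398,25.005), heading=62, 12 segment(s) drawn

Answer: -0.398 25.005 62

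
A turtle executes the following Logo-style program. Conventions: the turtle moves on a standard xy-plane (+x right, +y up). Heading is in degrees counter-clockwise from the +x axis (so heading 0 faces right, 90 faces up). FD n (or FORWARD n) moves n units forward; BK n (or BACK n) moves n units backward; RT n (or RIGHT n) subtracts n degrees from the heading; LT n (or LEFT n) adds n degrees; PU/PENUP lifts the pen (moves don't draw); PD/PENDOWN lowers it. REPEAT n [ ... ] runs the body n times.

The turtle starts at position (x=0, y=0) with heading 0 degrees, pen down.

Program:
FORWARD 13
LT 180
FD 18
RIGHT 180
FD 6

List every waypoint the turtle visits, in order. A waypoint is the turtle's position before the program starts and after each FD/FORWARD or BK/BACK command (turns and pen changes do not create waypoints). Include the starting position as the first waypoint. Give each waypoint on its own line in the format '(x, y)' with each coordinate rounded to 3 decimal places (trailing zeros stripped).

Answer: (0, 0)
(13, 0)
(-5, 0)
(1, 0)

Derivation:
Executing turtle program step by step:
Start: pos=(0,0), heading=0, pen down
FD 13: (0,0) -> (13,0) [heading=0, draw]
LT 180: heading 0 -> 180
FD 18: (13,0) -> (-5,0) [heading=180, draw]
RT 180: heading 180 -> 0
FD 6: (-5,0) -> (1,0) [heading=0, draw]
Final: pos=(1,0), heading=0, 3 segment(s) drawn
Waypoints (4 total):
(0, 0)
(13, 0)
(-5, 0)
(1, 0)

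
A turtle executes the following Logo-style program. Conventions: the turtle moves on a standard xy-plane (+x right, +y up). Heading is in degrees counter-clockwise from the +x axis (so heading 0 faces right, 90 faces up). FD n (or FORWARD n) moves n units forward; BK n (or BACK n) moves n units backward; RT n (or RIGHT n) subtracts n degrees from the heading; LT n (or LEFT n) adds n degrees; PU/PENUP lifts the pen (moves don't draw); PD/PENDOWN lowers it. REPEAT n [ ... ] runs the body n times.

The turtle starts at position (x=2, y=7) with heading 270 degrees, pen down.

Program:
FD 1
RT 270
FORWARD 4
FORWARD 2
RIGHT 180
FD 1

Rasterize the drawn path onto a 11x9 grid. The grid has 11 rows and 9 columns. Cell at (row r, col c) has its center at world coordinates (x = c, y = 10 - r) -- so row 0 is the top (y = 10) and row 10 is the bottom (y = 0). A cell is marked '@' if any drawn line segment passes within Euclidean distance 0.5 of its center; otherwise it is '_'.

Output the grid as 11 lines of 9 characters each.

Answer: _________
_________
_________
__@______
__@@@@@@@
_________
_________
_________
_________
_________
_________

Derivation:
Segment 0: (2,7) -> (2,6)
Segment 1: (2,6) -> (6,6)
Segment 2: (6,6) -> (8,6)
Segment 3: (8,6) -> (7,6)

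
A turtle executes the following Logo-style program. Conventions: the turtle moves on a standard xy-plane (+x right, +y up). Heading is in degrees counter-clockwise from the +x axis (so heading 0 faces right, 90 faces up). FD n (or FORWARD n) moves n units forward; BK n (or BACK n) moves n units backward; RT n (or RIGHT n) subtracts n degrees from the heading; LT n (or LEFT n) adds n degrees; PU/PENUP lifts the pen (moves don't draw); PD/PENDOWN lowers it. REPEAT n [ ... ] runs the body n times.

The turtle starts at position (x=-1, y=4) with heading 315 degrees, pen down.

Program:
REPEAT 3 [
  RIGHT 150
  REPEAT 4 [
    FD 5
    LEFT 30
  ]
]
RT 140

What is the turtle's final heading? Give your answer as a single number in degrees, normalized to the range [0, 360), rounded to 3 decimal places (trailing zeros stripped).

Executing turtle program step by step:
Start: pos=(-1,4), heading=315, pen down
REPEAT 3 [
  -- iteration 1/3 --
  RT 150: heading 315 -> 165
  REPEAT 4 [
    -- iteration 1/4 --
    FD 5: (-1,4) -> (-5.83,5.294) [heading=165, draw]
    LT 30: heading 165 -> 195
    -- iteration 2/4 --
    FD 5: (-5.83,5.294) -> (-10.659,4) [heading=195, draw]
    LT 30: heading 195 -> 225
    -- iteration 3/4 --
    FD 5: (-10.659,4) -> (-14.195,0.464) [heading=225, draw]
    LT 30: heading 225 -> 255
    -- iteration 4/4 --
    FD 5: (-14.195,0.464) -> (-15.489,-4.365) [heading=255, draw]
    LT 30: heading 255 -> 285
  ]
  -- iteration 2/3 --
  RT 150: heading 285 -> 135
  REPEAT 4 [
    -- iteration 1/4 --
    FD 5: (-15.489,-4.365) -> (-19.024,-0.83) [heading=135, draw]
    LT 30: heading 135 -> 165
    -- iteration 2/4 --
    FD 5: (-19.024,-0.83) -> (-23.854,0.464) [heading=165, draw]
    LT 30: heading 165 -> 195
    -- iteration 3/4 --
    FD 5: (-23.854,0.464) -> (-28.684,-0.83) [heading=195, draw]
    LT 30: heading 195 -> 225
    -- iteration 4/4 --
    FD 5: (-28.684,-0.83) -> (-32.219,-4.365) [heading=225, draw]
    LT 30: heading 225 -> 255
  ]
  -- iteration 3/3 --
  RT 150: heading 255 -> 105
  REPEAT 4 [
    -- iteration 1/4 --
    FD 5: (-32.219,-4.365) -> (-33.513,0.464) [heading=105, draw]
    LT 30: heading 105 -> 135
    -- iteration 2/4 --
    FD 5: (-33.513,0.464) -> (-37.049,4) [heading=135, draw]
    LT 30: heading 135 -> 165
    -- iteration 3/4 --
    FD 5: (-37.049,4) -> (-41.878,5.294) [heading=165, draw]
    LT 30: heading 165 -> 195
    -- iteration 4/4 --
    FD 5: (-41.878,5.294) -> (-46.708,4) [heading=195, draw]
    LT 30: heading 195 -> 225
  ]
]
RT 140: heading 225 -> 85
Final: pos=(-46.708,4), heading=85, 12 segment(s) drawn

Answer: 85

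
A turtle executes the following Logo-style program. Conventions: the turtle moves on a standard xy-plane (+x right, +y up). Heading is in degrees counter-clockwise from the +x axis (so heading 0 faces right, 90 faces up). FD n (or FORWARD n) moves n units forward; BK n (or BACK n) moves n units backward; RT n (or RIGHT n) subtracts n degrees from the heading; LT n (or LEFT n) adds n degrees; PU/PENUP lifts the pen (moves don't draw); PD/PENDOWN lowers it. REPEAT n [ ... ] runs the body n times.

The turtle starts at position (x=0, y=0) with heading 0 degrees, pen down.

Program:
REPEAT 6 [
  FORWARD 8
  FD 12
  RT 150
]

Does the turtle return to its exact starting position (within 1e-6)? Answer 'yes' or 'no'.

Executing turtle program step by step:
Start: pos=(0,0), heading=0, pen down
REPEAT 6 [
  -- iteration 1/6 --
  FD 8: (0,0) -> (8,0) [heading=0, draw]
  FD 12: (8,0) -> (20,0) [heading=0, draw]
  RT 150: heading 0 -> 210
  -- iteration 2/6 --
  FD 8: (20,0) -> (13.072,-4) [heading=210, draw]
  FD 12: (13.072,-4) -> (2.679,-10) [heading=210, draw]
  RT 150: heading 210 -> 60
  -- iteration 3/6 --
  FD 8: (2.679,-10) -> (6.679,-3.072) [heading=60, draw]
  FD 12: (6.679,-3.072) -> (12.679,7.321) [heading=60, draw]
  RT 150: heading 60 -> 270
  -- iteration 4/6 --
  FD 8: (12.679,7.321) -> (12.679,-0.679) [heading=270, draw]
  FD 12: (12.679,-0.679) -> (12.679,-12.679) [heading=270, draw]
  RT 150: heading 270 -> 120
  -- iteration 5/6 --
  FD 8: (12.679,-12.679) -> (8.679,-5.751) [heading=120, draw]
  FD 12: (8.679,-5.751) -> (2.679,4.641) [heading=120, draw]
  RT 150: heading 120 -> 330
  -- iteration 6/6 --
  FD 8: (2.679,4.641) -> (9.608,0.641) [heading=330, draw]
  FD 12: (9.608,0.641) -> (20,-5.359) [heading=330, draw]
  RT 150: heading 330 -> 180
]
Final: pos=(20,-5.359), heading=180, 12 segment(s) drawn

Start position: (0, 0)
Final position: (20, -5.359)
Distance = 20.706; >= 1e-6 -> NOT closed

Answer: no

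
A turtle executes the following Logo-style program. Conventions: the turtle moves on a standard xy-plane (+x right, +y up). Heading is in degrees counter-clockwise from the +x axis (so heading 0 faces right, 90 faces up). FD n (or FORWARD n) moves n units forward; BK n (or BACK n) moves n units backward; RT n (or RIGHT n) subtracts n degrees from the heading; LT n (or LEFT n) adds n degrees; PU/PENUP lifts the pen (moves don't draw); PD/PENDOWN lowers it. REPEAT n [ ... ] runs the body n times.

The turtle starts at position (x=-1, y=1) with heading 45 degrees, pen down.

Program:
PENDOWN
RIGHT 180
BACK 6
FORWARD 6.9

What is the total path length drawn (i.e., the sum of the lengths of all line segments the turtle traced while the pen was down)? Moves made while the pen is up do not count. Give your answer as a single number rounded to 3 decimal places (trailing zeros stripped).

Answer: 12.9

Derivation:
Executing turtle program step by step:
Start: pos=(-1,1), heading=45, pen down
PD: pen down
RT 180: heading 45 -> 225
BK 6: (-1,1) -> (3.243,5.243) [heading=225, draw]
FD 6.9: (3.243,5.243) -> (-1.636,0.364) [heading=225, draw]
Final: pos=(-1.636,0.364), heading=225, 2 segment(s) drawn

Segment lengths:
  seg 1: (-1,1) -> (3.243,5.243), length = 6
  seg 2: (3.243,5.243) -> (-1.636,0.364), length = 6.9
Total = 12.9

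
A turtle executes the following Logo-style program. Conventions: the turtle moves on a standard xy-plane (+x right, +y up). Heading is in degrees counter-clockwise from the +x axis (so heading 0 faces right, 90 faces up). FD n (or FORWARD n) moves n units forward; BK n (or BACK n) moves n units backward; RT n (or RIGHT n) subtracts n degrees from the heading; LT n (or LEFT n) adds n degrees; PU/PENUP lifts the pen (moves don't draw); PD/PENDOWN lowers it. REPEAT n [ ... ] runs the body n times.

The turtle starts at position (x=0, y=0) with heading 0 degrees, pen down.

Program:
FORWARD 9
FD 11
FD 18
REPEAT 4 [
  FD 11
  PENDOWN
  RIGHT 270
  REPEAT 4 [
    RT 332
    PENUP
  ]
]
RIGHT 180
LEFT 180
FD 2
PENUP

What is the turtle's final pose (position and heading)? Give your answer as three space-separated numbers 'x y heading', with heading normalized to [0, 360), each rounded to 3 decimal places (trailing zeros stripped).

Answer: 42.309 -4.53 88

Derivation:
Executing turtle program step by step:
Start: pos=(0,0), heading=0, pen down
FD 9: (0,0) -> (9,0) [heading=0, draw]
FD 11: (9,0) -> (20,0) [heading=0, draw]
FD 18: (20,0) -> (38,0) [heading=0, draw]
REPEAT 4 [
  -- iteration 1/4 --
  FD 11: (38,0) -> (49,0) [heading=0, draw]
  PD: pen down
  RT 270: heading 0 -> 90
  REPEAT 4 [
    -- iteration 1/4 --
    RT 332: heading 90 -> 118
    PU: pen up
    -- iteration 2/4 --
    RT 332: heading 118 -> 146
    PU: pen up
    -- iteration 3/4 --
    RT 332: heading 146 -> 174
    PU: pen up
    -- iteration 4/4 --
    RT 332: heading 174 -> 202
    PU: pen up
  ]
  -- iteration 2/4 --
  FD 11: (49,0) -> (38.801,-4.121) [heading=202, move]
  PD: pen down
  RT 270: heading 202 -> 292
  REPEAT 4 [
    -- iteration 1/4 --
    RT 332: heading 292 -> 320
    PU: pen up
    -- iteration 2/4 --
    RT 332: heading 320 -> 348
    PU: pen up
    -- iteration 3/4 --
    RT 332: heading 348 -> 16
    PU: pen up
    -- iteration 4/4 --
    RT 332: heading 16 -> 44
    PU: pen up
  ]
  -- iteration 3/4 --
  FD 11: (38.801,-4.121) -> (46.714,3.521) [heading=44, move]
  PD: pen down
  RT 270: heading 44 -> 134
  REPEAT 4 [
    -- iteration 1/4 --
    RT 332: heading 134 -> 162
    PU: pen up
    -- iteration 2/4 --
    RT 332: heading 162 -> 190
    PU: pen up
    -- iteration 3/4 --
    RT 332: heading 190 -> 218
    PU: pen up
    -- iteration 4/4 --
    RT 332: heading 218 -> 246
    PU: pen up
  ]
  -- iteration 4/4 --
  FD 11: (46.714,3.521) -> (42.24,-6.528) [heading=246, move]
  PD: pen down
  RT 270: heading 246 -> 336
  REPEAT 4 [
    -- iteration 1/4 --
    RT 332: heading 336 -> 4
    PU: pen up
    -- iteration 2/4 --
    RT 332: heading 4 -> 32
    PU: pen up
    -- iteration 3/4 --
    RT 332: heading 32 -> 60
    PU: pen up
    -- iteration 4/4 --
    RT 332: heading 60 -> 88
    PU: pen up
  ]
]
RT 180: heading 88 -> 268
LT 180: heading 268 -> 88
FD 2: (42.24,-6.528) -> (42.309,-4.53) [heading=88, move]
PU: pen up
Final: pos=(42.309,-4.53), heading=88, 4 segment(s) drawn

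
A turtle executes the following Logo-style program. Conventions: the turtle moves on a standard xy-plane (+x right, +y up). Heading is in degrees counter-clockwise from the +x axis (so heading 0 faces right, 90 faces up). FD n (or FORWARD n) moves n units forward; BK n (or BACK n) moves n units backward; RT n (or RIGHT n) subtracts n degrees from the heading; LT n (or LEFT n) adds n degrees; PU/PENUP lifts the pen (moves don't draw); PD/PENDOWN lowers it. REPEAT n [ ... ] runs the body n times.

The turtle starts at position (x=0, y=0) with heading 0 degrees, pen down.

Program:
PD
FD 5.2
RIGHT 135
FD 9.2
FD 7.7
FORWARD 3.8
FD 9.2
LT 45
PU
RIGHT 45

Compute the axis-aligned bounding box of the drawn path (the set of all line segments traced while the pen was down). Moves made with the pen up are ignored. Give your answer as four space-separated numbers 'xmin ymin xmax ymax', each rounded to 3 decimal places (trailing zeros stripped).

Answer: -15.942 -21.142 5.2 0

Derivation:
Executing turtle program step by step:
Start: pos=(0,0), heading=0, pen down
PD: pen down
FD 5.2: (0,0) -> (5.2,0) [heading=0, draw]
RT 135: heading 0 -> 225
FD 9.2: (5.2,0) -> (-1.305,-6.505) [heading=225, draw]
FD 7.7: (-1.305,-6.505) -> (-6.75,-11.95) [heading=225, draw]
FD 3.8: (-6.75,-11.95) -> (-9.437,-14.637) [heading=225, draw]
FD 9.2: (-9.437,-14.637) -> (-15.942,-21.142) [heading=225, draw]
LT 45: heading 225 -> 270
PU: pen up
RT 45: heading 270 -> 225
Final: pos=(-15.942,-21.142), heading=225, 5 segment(s) drawn

Segment endpoints: x in {-15.942, -9.437, -6.75, -1.305, 0, 5.2}, y in {-21.142, -14.637, -11.95, -6.505, 0}
xmin=-15.942, ymin=-21.142, xmax=5.2, ymax=0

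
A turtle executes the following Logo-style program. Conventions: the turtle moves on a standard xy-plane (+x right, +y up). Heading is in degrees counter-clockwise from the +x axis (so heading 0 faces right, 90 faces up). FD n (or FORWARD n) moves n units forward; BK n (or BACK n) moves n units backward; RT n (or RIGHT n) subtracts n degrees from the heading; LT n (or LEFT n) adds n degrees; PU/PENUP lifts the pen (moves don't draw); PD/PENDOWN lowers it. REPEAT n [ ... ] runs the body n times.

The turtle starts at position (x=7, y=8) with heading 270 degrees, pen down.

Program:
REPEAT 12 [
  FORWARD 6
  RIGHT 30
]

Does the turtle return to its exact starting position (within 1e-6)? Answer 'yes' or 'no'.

Answer: yes

Derivation:
Executing turtle program step by step:
Start: pos=(7,8), heading=270, pen down
REPEAT 12 [
  -- iteration 1/12 --
  FD 6: (7,8) -> (7,2) [heading=270, draw]
  RT 30: heading 270 -> 240
  -- iteration 2/12 --
  FD 6: (7,2) -> (4,-3.196) [heading=240, draw]
  RT 30: heading 240 -> 210
  -- iteration 3/12 --
  FD 6: (4,-3.196) -> (-1.196,-6.196) [heading=210, draw]
  RT 30: heading 210 -> 180
  -- iteration 4/12 --
  FD 6: (-1.196,-6.196) -> (-7.196,-6.196) [heading=180, draw]
  RT 30: heading 180 -> 150
  -- iteration 5/12 --
  FD 6: (-7.196,-6.196) -> (-12.392,-3.196) [heading=150, draw]
  RT 30: heading 150 -> 120
  -- iteration 6/12 --
  FD 6: (-12.392,-3.196) -> (-15.392,2) [heading=120, draw]
  RT 30: heading 120 -> 90
  -- iteration 7/12 --
  FD 6: (-15.392,2) -> (-15.392,8) [heading=90, draw]
  RT 30: heading 90 -> 60
  -- iteration 8/12 --
  FD 6: (-15.392,8) -> (-12.392,13.196) [heading=60, draw]
  RT 30: heading 60 -> 30
  -- iteration 9/12 --
  FD 6: (-12.392,13.196) -> (-7.196,16.196) [heading=30, draw]
  RT 30: heading 30 -> 0
  -- iteration 10/12 --
  FD 6: (-7.196,16.196) -> (-1.196,16.196) [heading=0, draw]
  RT 30: heading 0 -> 330
  -- iteration 11/12 --
  FD 6: (-1.196,16.196) -> (4,13.196) [heading=330, draw]
  RT 30: heading 330 -> 300
  -- iteration 12/12 --
  FD 6: (4,13.196) -> (7,8) [heading=300, draw]
  RT 30: heading 300 -> 270
]
Final: pos=(7,8), heading=270, 12 segment(s) drawn

Start position: (7, 8)
Final position: (7, 8)
Distance = 0; < 1e-6 -> CLOSED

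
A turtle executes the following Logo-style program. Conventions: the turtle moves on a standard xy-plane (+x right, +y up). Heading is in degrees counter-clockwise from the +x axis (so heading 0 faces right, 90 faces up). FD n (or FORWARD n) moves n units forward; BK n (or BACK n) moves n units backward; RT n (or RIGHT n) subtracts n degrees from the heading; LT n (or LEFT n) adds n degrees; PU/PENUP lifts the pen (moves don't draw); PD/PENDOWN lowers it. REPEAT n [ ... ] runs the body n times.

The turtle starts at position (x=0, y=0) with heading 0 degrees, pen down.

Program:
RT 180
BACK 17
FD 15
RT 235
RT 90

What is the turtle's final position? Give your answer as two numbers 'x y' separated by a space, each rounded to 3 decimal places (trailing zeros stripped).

Executing turtle program step by step:
Start: pos=(0,0), heading=0, pen down
RT 180: heading 0 -> 180
BK 17: (0,0) -> (17,0) [heading=180, draw]
FD 15: (17,0) -> (2,0) [heading=180, draw]
RT 235: heading 180 -> 305
RT 90: heading 305 -> 215
Final: pos=(2,0), heading=215, 2 segment(s) drawn

Answer: 2 0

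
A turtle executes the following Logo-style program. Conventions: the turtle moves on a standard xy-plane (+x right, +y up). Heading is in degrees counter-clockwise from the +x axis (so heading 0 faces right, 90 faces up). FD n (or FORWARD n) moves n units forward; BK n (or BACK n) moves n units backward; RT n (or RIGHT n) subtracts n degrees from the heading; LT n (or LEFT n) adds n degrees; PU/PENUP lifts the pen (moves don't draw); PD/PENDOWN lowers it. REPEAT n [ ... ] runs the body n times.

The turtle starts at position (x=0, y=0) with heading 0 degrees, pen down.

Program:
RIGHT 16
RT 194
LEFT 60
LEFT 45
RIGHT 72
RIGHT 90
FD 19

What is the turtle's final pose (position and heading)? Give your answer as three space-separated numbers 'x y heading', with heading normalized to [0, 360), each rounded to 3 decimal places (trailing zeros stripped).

Answer: -0.994 18.974 93

Derivation:
Executing turtle program step by step:
Start: pos=(0,0), heading=0, pen down
RT 16: heading 0 -> 344
RT 194: heading 344 -> 150
LT 60: heading 150 -> 210
LT 45: heading 210 -> 255
RT 72: heading 255 -> 183
RT 90: heading 183 -> 93
FD 19: (0,0) -> (-0.994,18.974) [heading=93, draw]
Final: pos=(-0.994,18.974), heading=93, 1 segment(s) drawn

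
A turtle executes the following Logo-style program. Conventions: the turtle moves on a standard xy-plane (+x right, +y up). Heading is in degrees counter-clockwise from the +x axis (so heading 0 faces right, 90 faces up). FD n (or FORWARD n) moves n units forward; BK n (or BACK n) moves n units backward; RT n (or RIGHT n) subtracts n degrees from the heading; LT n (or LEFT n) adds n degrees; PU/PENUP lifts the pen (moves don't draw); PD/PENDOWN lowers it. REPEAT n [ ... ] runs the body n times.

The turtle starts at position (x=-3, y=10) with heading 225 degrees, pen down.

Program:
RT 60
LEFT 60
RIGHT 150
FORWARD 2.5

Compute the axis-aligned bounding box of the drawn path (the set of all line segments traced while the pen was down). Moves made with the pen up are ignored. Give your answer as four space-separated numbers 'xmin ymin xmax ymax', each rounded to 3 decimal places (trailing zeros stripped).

Executing turtle program step by step:
Start: pos=(-3,10), heading=225, pen down
RT 60: heading 225 -> 165
LT 60: heading 165 -> 225
RT 150: heading 225 -> 75
FD 2.5: (-3,10) -> (-2.353,12.415) [heading=75, draw]
Final: pos=(-2.353,12.415), heading=75, 1 segment(s) drawn

Segment endpoints: x in {-3, -2.353}, y in {10, 12.415}
xmin=-3, ymin=10, xmax=-2.353, ymax=12.415

Answer: -3 10 -2.353 12.415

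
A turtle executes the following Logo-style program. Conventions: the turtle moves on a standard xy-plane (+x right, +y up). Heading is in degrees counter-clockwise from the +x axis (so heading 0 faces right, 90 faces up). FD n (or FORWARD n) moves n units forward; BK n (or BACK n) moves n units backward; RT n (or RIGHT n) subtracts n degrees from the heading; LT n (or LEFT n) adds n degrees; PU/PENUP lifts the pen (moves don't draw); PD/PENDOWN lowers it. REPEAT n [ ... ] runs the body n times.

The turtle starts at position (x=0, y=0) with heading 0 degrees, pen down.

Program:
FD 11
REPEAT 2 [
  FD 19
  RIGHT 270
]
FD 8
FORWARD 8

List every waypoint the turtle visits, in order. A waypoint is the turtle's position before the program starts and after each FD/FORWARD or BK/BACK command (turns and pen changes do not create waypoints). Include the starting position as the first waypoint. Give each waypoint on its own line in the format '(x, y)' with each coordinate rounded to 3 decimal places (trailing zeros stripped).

Answer: (0, 0)
(11, 0)
(30, 0)
(30, 19)
(22, 19)
(14, 19)

Derivation:
Executing turtle program step by step:
Start: pos=(0,0), heading=0, pen down
FD 11: (0,0) -> (11,0) [heading=0, draw]
REPEAT 2 [
  -- iteration 1/2 --
  FD 19: (11,0) -> (30,0) [heading=0, draw]
  RT 270: heading 0 -> 90
  -- iteration 2/2 --
  FD 19: (30,0) -> (30,19) [heading=90, draw]
  RT 270: heading 90 -> 180
]
FD 8: (30,19) -> (22,19) [heading=180, draw]
FD 8: (22,19) -> (14,19) [heading=180, draw]
Final: pos=(14,19), heading=180, 5 segment(s) drawn
Waypoints (6 total):
(0, 0)
(11, 0)
(30, 0)
(30, 19)
(22, 19)
(14, 19)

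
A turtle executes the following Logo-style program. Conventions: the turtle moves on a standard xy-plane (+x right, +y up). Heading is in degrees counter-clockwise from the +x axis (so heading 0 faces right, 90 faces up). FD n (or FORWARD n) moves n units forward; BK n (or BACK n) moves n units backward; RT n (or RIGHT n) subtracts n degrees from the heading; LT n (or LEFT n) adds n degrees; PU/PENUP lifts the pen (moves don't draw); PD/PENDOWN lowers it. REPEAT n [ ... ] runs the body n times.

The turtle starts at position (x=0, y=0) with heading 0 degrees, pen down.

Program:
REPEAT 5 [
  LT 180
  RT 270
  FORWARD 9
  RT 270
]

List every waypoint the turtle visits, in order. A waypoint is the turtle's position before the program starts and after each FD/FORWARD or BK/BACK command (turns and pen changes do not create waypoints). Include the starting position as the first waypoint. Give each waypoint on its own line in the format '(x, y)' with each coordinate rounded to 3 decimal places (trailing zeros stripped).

Answer: (0, 0)
(0, -9)
(0, -18)
(0, -27)
(0, -36)
(0, -45)

Derivation:
Executing turtle program step by step:
Start: pos=(0,0), heading=0, pen down
REPEAT 5 [
  -- iteration 1/5 --
  LT 180: heading 0 -> 180
  RT 270: heading 180 -> 270
  FD 9: (0,0) -> (0,-9) [heading=270, draw]
  RT 270: heading 270 -> 0
  -- iteration 2/5 --
  LT 180: heading 0 -> 180
  RT 270: heading 180 -> 270
  FD 9: (0,-9) -> (0,-18) [heading=270, draw]
  RT 270: heading 270 -> 0
  -- iteration 3/5 --
  LT 180: heading 0 -> 180
  RT 270: heading 180 -> 270
  FD 9: (0,-18) -> (0,-27) [heading=270, draw]
  RT 270: heading 270 -> 0
  -- iteration 4/5 --
  LT 180: heading 0 -> 180
  RT 270: heading 180 -> 270
  FD 9: (0,-27) -> (0,-36) [heading=270, draw]
  RT 270: heading 270 -> 0
  -- iteration 5/5 --
  LT 180: heading 0 -> 180
  RT 270: heading 180 -> 270
  FD 9: (0,-36) -> (0,-45) [heading=270, draw]
  RT 270: heading 270 -> 0
]
Final: pos=(0,-45), heading=0, 5 segment(s) drawn
Waypoints (6 total):
(0, 0)
(0, -9)
(0, -18)
(0, -27)
(0, -36)
(0, -45)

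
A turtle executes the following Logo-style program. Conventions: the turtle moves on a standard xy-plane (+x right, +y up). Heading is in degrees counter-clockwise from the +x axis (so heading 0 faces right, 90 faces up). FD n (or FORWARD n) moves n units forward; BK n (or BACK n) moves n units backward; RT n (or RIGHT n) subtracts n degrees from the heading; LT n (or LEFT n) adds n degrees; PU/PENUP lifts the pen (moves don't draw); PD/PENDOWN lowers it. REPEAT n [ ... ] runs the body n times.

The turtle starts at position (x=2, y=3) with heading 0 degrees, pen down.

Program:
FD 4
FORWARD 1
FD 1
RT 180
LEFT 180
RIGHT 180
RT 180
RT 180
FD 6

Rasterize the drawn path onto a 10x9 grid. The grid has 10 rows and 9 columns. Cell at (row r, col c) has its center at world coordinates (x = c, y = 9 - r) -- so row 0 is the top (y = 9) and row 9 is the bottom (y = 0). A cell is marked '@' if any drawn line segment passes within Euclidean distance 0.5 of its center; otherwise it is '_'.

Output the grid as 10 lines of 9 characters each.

Answer: _________
_________
_________
_________
_________
_________
__@@@@@@@
_________
_________
_________

Derivation:
Segment 0: (2,3) -> (6,3)
Segment 1: (6,3) -> (7,3)
Segment 2: (7,3) -> (8,3)
Segment 3: (8,3) -> (2,3)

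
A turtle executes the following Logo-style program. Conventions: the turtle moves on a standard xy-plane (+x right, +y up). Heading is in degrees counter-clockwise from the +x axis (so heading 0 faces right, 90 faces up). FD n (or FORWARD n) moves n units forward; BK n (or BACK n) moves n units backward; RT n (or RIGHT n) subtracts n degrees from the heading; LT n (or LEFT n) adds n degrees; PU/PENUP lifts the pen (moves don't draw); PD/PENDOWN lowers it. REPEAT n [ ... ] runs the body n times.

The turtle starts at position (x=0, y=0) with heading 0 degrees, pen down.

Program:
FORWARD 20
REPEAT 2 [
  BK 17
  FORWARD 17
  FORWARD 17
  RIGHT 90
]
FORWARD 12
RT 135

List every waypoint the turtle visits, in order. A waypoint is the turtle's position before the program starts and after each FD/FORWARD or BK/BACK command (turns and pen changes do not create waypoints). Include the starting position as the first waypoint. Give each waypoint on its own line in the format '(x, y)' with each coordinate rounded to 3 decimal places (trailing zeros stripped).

Answer: (0, 0)
(20, 0)
(3, 0)
(20, 0)
(37, 0)
(37, 17)
(37, 0)
(37, -17)
(25, -17)

Derivation:
Executing turtle program step by step:
Start: pos=(0,0), heading=0, pen down
FD 20: (0,0) -> (20,0) [heading=0, draw]
REPEAT 2 [
  -- iteration 1/2 --
  BK 17: (20,0) -> (3,0) [heading=0, draw]
  FD 17: (3,0) -> (20,0) [heading=0, draw]
  FD 17: (20,0) -> (37,0) [heading=0, draw]
  RT 90: heading 0 -> 270
  -- iteration 2/2 --
  BK 17: (37,0) -> (37,17) [heading=270, draw]
  FD 17: (37,17) -> (37,0) [heading=270, draw]
  FD 17: (37,0) -> (37,-17) [heading=270, draw]
  RT 90: heading 270 -> 180
]
FD 12: (37,-17) -> (25,-17) [heading=180, draw]
RT 135: heading 180 -> 45
Final: pos=(25,-17), heading=45, 8 segment(s) drawn
Waypoints (9 total):
(0, 0)
(20, 0)
(3, 0)
(20, 0)
(37, 0)
(37, 17)
(37, 0)
(37, -17)
(25, -17)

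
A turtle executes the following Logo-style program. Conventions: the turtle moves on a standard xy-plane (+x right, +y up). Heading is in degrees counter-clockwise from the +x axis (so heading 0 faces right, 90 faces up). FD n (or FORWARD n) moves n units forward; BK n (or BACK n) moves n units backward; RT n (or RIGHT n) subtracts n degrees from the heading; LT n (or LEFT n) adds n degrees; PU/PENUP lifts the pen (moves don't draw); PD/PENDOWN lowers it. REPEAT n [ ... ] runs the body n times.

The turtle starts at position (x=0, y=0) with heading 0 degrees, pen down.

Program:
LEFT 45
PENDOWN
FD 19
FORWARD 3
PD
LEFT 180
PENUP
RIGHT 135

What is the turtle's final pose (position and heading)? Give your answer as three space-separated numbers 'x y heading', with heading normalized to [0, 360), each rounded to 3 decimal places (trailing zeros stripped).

Executing turtle program step by step:
Start: pos=(0,0), heading=0, pen down
LT 45: heading 0 -> 45
PD: pen down
FD 19: (0,0) -> (13.435,13.435) [heading=45, draw]
FD 3: (13.435,13.435) -> (15.556,15.556) [heading=45, draw]
PD: pen down
LT 180: heading 45 -> 225
PU: pen up
RT 135: heading 225 -> 90
Final: pos=(15.556,15.556), heading=90, 2 segment(s) drawn

Answer: 15.556 15.556 90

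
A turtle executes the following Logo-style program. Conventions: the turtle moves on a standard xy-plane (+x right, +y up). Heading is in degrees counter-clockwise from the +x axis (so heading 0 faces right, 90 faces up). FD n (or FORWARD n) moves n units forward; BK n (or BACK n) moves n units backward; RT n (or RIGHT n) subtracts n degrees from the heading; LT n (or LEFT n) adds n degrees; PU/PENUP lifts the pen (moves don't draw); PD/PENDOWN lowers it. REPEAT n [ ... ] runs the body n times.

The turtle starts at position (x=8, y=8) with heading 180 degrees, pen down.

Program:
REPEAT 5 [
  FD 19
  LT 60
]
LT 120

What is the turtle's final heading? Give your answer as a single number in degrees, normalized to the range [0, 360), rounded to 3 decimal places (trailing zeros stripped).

Answer: 240

Derivation:
Executing turtle program step by step:
Start: pos=(8,8), heading=180, pen down
REPEAT 5 [
  -- iteration 1/5 --
  FD 19: (8,8) -> (-11,8) [heading=180, draw]
  LT 60: heading 180 -> 240
  -- iteration 2/5 --
  FD 19: (-11,8) -> (-20.5,-8.454) [heading=240, draw]
  LT 60: heading 240 -> 300
  -- iteration 3/5 --
  FD 19: (-20.5,-8.454) -> (-11,-24.909) [heading=300, draw]
  LT 60: heading 300 -> 0
  -- iteration 4/5 --
  FD 19: (-11,-24.909) -> (8,-24.909) [heading=0, draw]
  LT 60: heading 0 -> 60
  -- iteration 5/5 --
  FD 19: (8,-24.909) -> (17.5,-8.454) [heading=60, draw]
  LT 60: heading 60 -> 120
]
LT 120: heading 120 -> 240
Final: pos=(17.5,-8.454), heading=240, 5 segment(s) drawn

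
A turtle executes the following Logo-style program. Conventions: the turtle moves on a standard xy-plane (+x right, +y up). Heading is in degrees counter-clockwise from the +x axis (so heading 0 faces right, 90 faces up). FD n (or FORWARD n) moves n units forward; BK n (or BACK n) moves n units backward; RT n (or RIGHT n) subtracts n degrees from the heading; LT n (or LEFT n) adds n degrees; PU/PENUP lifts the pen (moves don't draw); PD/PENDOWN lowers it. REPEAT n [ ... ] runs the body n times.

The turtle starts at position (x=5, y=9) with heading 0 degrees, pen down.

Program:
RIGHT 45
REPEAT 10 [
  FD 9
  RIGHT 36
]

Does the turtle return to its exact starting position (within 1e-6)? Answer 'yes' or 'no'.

Answer: yes

Derivation:
Executing turtle program step by step:
Start: pos=(5,9), heading=0, pen down
RT 45: heading 0 -> 315
REPEAT 10 [
  -- iteration 1/10 --
  FD 9: (5,9) -> (11.364,2.636) [heading=315, draw]
  RT 36: heading 315 -> 279
  -- iteration 2/10 --
  FD 9: (11.364,2.636) -> (12.772,-6.253) [heading=279, draw]
  RT 36: heading 279 -> 243
  -- iteration 3/10 --
  FD 9: (12.772,-6.253) -> (8.686,-14.272) [heading=243, draw]
  RT 36: heading 243 -> 207
  -- iteration 4/10 --
  FD 9: (8.686,-14.272) -> (0.667,-18.358) [heading=207, draw]
  RT 36: heading 207 -> 171
  -- iteration 5/10 --
  FD 9: (0.667,-18.358) -> (-8.222,-16.95) [heading=171, draw]
  RT 36: heading 171 -> 135
  -- iteration 6/10 --
  FD 9: (-8.222,-16.95) -> (-14.586,-10.586) [heading=135, draw]
  RT 36: heading 135 -> 99
  -- iteration 7/10 --
  FD 9: (-14.586,-10.586) -> (-15.994,-1.697) [heading=99, draw]
  RT 36: heading 99 -> 63
  -- iteration 8/10 --
  FD 9: (-15.994,-1.697) -> (-11.908,6.322) [heading=63, draw]
  RT 36: heading 63 -> 27
  -- iteration 9/10 --
  FD 9: (-11.908,6.322) -> (-3.889,10.408) [heading=27, draw]
  RT 36: heading 27 -> 351
  -- iteration 10/10 --
  FD 9: (-3.889,10.408) -> (5,9) [heading=351, draw]
  RT 36: heading 351 -> 315
]
Final: pos=(5,9), heading=315, 10 segment(s) drawn

Start position: (5, 9)
Final position: (5, 9)
Distance = 0; < 1e-6 -> CLOSED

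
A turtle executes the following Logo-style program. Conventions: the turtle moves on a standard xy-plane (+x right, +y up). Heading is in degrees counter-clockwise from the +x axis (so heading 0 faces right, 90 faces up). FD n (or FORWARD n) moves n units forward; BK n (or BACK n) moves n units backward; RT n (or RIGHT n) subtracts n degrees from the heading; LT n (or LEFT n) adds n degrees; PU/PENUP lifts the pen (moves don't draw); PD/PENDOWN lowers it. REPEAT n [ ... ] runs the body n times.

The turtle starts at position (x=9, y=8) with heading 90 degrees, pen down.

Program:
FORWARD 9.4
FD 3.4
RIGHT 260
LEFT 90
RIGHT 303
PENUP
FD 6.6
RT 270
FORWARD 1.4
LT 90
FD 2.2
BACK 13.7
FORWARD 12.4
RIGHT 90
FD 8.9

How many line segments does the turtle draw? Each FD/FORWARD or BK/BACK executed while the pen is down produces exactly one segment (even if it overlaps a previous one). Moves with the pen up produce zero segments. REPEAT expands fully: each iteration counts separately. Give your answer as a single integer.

Executing turtle program step by step:
Start: pos=(9,8), heading=90, pen down
FD 9.4: (9,8) -> (9,17.4) [heading=90, draw]
FD 3.4: (9,17.4) -> (9,20.8) [heading=90, draw]
RT 260: heading 90 -> 190
LT 90: heading 190 -> 280
RT 303: heading 280 -> 337
PU: pen up
FD 6.6: (9,20.8) -> (15.075,18.221) [heading=337, move]
RT 270: heading 337 -> 67
FD 1.4: (15.075,18.221) -> (15.622,19.51) [heading=67, move]
LT 90: heading 67 -> 157
FD 2.2: (15.622,19.51) -> (13.597,20.369) [heading=157, move]
BK 13.7: (13.597,20.369) -> (26.208,15.016) [heading=157, move]
FD 12.4: (26.208,15.016) -> (14.794,19.862) [heading=157, move]
RT 90: heading 157 -> 67
FD 8.9: (14.794,19.862) -> (18.271,28.054) [heading=67, move]
Final: pos=(18.271,28.054), heading=67, 2 segment(s) drawn
Segments drawn: 2

Answer: 2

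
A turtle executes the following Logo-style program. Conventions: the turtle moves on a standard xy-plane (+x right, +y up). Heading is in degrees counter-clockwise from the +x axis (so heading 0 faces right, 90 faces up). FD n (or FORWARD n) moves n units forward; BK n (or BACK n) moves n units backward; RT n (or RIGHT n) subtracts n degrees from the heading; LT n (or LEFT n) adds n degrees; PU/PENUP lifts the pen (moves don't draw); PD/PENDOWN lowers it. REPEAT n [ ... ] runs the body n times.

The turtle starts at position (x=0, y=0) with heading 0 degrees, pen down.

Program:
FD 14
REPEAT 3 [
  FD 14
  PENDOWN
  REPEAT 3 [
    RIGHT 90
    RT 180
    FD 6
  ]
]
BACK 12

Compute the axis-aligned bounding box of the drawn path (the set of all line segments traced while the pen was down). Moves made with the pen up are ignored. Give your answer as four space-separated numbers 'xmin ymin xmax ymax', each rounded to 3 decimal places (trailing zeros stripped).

Answer: 0 -20 28 6

Derivation:
Executing turtle program step by step:
Start: pos=(0,0), heading=0, pen down
FD 14: (0,0) -> (14,0) [heading=0, draw]
REPEAT 3 [
  -- iteration 1/3 --
  FD 14: (14,0) -> (28,0) [heading=0, draw]
  PD: pen down
  REPEAT 3 [
    -- iteration 1/3 --
    RT 90: heading 0 -> 270
    RT 180: heading 270 -> 90
    FD 6: (28,0) -> (28,6) [heading=90, draw]
    -- iteration 2/3 --
    RT 90: heading 90 -> 0
    RT 180: heading 0 -> 180
    FD 6: (28,6) -> (22,6) [heading=180, draw]
    -- iteration 3/3 --
    RT 90: heading 180 -> 90
    RT 180: heading 90 -> 270
    FD 6: (22,6) -> (22,0) [heading=270, draw]
  ]
  -- iteration 2/3 --
  FD 14: (22,0) -> (22,-14) [heading=270, draw]
  PD: pen down
  REPEAT 3 [
    -- iteration 1/3 --
    RT 90: heading 270 -> 180
    RT 180: heading 180 -> 0
    FD 6: (22,-14) -> (28,-14) [heading=0, draw]
    -- iteration 2/3 --
    RT 90: heading 0 -> 270
    RT 180: heading 270 -> 90
    FD 6: (28,-14) -> (28,-8) [heading=90, draw]
    -- iteration 3/3 --
    RT 90: heading 90 -> 0
    RT 180: heading 0 -> 180
    FD 6: (28,-8) -> (22,-8) [heading=180, draw]
  ]
  -- iteration 3/3 --
  FD 14: (22,-8) -> (8,-8) [heading=180, draw]
  PD: pen down
  REPEAT 3 [
    -- iteration 1/3 --
    RT 90: heading 180 -> 90
    RT 180: heading 90 -> 270
    FD 6: (8,-8) -> (8,-14) [heading=270, draw]
    -- iteration 2/3 --
    RT 90: heading 270 -> 180
    RT 180: heading 180 -> 0
    FD 6: (8,-14) -> (14,-14) [heading=0, draw]
    -- iteration 3/3 --
    RT 90: heading 0 -> 270
    RT 180: heading 270 -> 90
    FD 6: (14,-14) -> (14,-8) [heading=90, draw]
  ]
]
BK 12: (14,-8) -> (14,-20) [heading=90, draw]
Final: pos=(14,-20), heading=90, 14 segment(s) drawn

Segment endpoints: x in {0, 8, 8, 14, 14, 14, 14, 22, 22, 22, 22, 28, 28, 28}, y in {-20, -14, -14, -14, -14, -8, -8, -8, -8, 0, 0, 6, 6}
xmin=0, ymin=-20, xmax=28, ymax=6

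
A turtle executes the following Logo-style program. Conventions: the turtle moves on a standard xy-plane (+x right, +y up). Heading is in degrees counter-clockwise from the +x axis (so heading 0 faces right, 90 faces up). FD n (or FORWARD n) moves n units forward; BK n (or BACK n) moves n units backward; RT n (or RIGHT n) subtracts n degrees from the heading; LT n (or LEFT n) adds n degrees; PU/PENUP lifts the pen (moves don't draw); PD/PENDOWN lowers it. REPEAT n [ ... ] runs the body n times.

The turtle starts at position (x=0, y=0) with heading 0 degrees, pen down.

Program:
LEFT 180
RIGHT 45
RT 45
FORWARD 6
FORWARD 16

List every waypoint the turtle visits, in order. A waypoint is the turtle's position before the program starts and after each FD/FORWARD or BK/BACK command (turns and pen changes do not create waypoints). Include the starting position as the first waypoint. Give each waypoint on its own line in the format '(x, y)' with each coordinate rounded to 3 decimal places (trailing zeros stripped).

Answer: (0, 0)
(0, 6)
(0, 22)

Derivation:
Executing turtle program step by step:
Start: pos=(0,0), heading=0, pen down
LT 180: heading 0 -> 180
RT 45: heading 180 -> 135
RT 45: heading 135 -> 90
FD 6: (0,0) -> (0,6) [heading=90, draw]
FD 16: (0,6) -> (0,22) [heading=90, draw]
Final: pos=(0,22), heading=90, 2 segment(s) drawn
Waypoints (3 total):
(0, 0)
(0, 6)
(0, 22)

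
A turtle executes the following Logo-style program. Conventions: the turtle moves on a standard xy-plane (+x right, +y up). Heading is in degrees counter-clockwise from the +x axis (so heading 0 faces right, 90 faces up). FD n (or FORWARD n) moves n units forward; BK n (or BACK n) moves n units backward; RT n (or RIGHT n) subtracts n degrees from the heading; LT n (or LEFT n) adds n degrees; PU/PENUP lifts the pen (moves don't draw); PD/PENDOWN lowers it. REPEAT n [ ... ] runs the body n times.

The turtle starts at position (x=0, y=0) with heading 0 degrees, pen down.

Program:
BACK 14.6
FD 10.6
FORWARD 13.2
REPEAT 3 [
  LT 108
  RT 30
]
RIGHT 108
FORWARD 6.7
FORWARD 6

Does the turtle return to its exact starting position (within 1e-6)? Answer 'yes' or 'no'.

Executing turtle program step by step:
Start: pos=(0,0), heading=0, pen down
BK 14.6: (0,0) -> (-14.6,0) [heading=0, draw]
FD 10.6: (-14.6,0) -> (-4,0) [heading=0, draw]
FD 13.2: (-4,0) -> (9.2,0) [heading=0, draw]
REPEAT 3 [
  -- iteration 1/3 --
  LT 108: heading 0 -> 108
  RT 30: heading 108 -> 78
  -- iteration 2/3 --
  LT 108: heading 78 -> 186
  RT 30: heading 186 -> 156
  -- iteration 3/3 --
  LT 108: heading 156 -> 264
  RT 30: heading 264 -> 234
]
RT 108: heading 234 -> 126
FD 6.7: (9.2,0) -> (5.262,5.42) [heading=126, draw]
FD 6: (5.262,5.42) -> (1.735,10.275) [heading=126, draw]
Final: pos=(1.735,10.275), heading=126, 5 segment(s) drawn

Start position: (0, 0)
Final position: (1.735, 10.275)
Distance = 10.42; >= 1e-6 -> NOT closed

Answer: no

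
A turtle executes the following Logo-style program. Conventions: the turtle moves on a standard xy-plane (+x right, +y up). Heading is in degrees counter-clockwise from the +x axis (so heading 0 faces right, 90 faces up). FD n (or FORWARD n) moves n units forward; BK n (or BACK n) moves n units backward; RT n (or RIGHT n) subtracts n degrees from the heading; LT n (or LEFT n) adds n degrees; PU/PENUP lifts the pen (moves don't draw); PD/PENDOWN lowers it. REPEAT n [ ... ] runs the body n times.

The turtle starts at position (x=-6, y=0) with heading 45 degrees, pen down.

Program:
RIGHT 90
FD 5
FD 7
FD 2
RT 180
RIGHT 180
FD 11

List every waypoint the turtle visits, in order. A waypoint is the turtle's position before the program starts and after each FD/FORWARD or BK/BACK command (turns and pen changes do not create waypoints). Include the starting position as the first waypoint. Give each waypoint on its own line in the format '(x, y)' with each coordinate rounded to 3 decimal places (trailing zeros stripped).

Answer: (-6, 0)
(-2.464, -3.536)
(2.485, -8.485)
(3.899, -9.899)
(11.678, -17.678)

Derivation:
Executing turtle program step by step:
Start: pos=(-6,0), heading=45, pen down
RT 90: heading 45 -> 315
FD 5: (-6,0) -> (-2.464,-3.536) [heading=315, draw]
FD 7: (-2.464,-3.536) -> (2.485,-8.485) [heading=315, draw]
FD 2: (2.485,-8.485) -> (3.899,-9.899) [heading=315, draw]
RT 180: heading 315 -> 135
RT 180: heading 135 -> 315
FD 11: (3.899,-9.899) -> (11.678,-17.678) [heading=315, draw]
Final: pos=(11.678,-17.678), heading=315, 4 segment(s) drawn
Waypoints (5 total):
(-6, 0)
(-2.464, -3.536)
(2.485, -8.485)
(3.899, -9.899)
(11.678, -17.678)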